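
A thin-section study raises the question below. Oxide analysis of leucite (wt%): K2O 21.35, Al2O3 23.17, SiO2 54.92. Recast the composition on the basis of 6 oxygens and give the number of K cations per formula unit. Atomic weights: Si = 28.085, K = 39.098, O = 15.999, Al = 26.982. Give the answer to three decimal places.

0.994 K apfu

K2O: 21.35/94.195 = 0.22666 mol → 0.45332 mol K, 0.22666 mol O.
Al2O3: 23.17/101.961 = 0.22724 mol → 0.45448 mol Al, 0.68172 mol O.
SiO2: 54.92/60.083 = 0.91407 mol → 0.91407 mol Si, 1.82814 mol O.
Total oxygen = 2.73652 mol. Normalization factor = 6/2.73652 = 2.19257.
K per 6 O = 0.45332 × 2.19257 = 0.994.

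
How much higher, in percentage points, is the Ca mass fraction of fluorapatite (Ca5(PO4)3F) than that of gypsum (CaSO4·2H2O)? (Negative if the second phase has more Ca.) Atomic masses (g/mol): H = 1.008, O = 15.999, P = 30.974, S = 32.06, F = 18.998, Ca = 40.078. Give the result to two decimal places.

16.46 percentage points

First mineral: 200.390 g Ca in 504.298 g formula = 39.74 wt% Ca.
Second mineral: 40.078 g Ca in 172.164 g formula = 23.28 wt% Ca.
39.74% − 23.28% gives a difference of 16.46 percentage points.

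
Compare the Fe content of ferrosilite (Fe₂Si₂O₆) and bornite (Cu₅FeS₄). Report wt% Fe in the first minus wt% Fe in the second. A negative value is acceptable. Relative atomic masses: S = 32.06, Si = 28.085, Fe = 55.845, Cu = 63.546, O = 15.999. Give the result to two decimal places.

31.20 percentage points

M(Fe₂Si₂O₆) = 263.854 g/mol, so wt% Fe = 111.690/263.854 × 100 = 42.33%.
M(Cu₅FeS₄) = 501.815 g/mol, so wt% Fe = 55.845/501.815 × 100 = 11.13%.
42.33 − 11.13 = 31.20 pp.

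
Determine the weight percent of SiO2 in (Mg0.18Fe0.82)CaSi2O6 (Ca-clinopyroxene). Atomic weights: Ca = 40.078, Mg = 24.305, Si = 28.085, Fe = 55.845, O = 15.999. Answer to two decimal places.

M((Mg0.18Fe0.82)CaSi2O6) = 242.410 g/mol; M(SiO2) = 60.083 g/mol.
Moles SiO2 per formula unit = 2 Si ÷ 1 = 2.0000.
SiO2 fraction = (2.0000 × 60.083) / 242.410 = 120.166/242.410 = 0.4957.

49.57 wt%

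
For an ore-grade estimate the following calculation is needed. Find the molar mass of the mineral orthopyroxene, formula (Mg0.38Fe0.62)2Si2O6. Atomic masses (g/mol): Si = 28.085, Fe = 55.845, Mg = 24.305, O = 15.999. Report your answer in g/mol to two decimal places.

239.88 g/mol

Mg: 0.76 × 24.305 = 18.4718
Fe: 1.24 × 55.845 = 69.2478
Si: 2 × 28.085 = 56.1700
O: 6 × 15.999 = 95.9940
Summing the contributions gives the formula mass.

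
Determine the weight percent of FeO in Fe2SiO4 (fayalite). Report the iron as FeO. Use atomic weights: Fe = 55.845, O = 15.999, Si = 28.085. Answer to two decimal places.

Formula mass = 203.771 g/mol.
2 Fe → 2.0000 mol FeO per formula unit; M(FeO) = 71.844, so FeO mass = 143.688 g.
143.688/203.771 × 100 = 70.51 wt%.

70.51 wt%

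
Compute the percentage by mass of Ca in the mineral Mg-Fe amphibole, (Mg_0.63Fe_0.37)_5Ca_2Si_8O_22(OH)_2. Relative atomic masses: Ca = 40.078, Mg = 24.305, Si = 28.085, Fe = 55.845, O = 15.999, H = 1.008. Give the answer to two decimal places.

9.21 weight percent

Molar mass of (Mg_0.63Fe_0.37)_5Ca_2Si_8O_22(OH)_2: 3.15×24.305 + 1.85×55.845 + 2×40.078 + 8×28.085 + 24×15.999 + 2×1.008 = 870.702 g/mol.
Mass of Ca per formula unit: 2 × 40.078 = 80.156 g.
Weight fraction Ca = 80.156 / 870.702 = 0.0921.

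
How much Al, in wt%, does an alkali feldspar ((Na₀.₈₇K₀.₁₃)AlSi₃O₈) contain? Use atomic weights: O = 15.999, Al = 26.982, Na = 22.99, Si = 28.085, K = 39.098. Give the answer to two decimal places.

10.21 wt%

M((Na₀.₈₇K₀.₁₃)AlSi₃O₈) = 264.313 g/mol.
Al contributes 1 × 26.982 = 26.982 g per mole.
26.982/264.313 = 0.1021 → 10.21%.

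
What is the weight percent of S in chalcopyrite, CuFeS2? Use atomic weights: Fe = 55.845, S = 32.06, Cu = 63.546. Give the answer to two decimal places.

34.94 wt%

Molar mass of CuFeS2: 1·63.546 + 1·55.845 + 2·32.06 = 183.511 g/mol.
Mass of S per formula unit: 2 × 32.06 = 64.120 g.
Weight fraction S = 64.120 / 183.511 = 0.3494.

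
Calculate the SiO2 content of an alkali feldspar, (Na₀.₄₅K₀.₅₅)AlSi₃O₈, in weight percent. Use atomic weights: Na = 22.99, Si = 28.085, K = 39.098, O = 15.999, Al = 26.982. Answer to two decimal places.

Formula mass = 271.078 g/mol.
3 Si → 3.0000 mol SiO2 per formula unit; M(SiO2) = 60.083, so SiO2 mass = 180.249 g.
180.249/271.078 × 100 = 66.49 wt%.

66.49 wt%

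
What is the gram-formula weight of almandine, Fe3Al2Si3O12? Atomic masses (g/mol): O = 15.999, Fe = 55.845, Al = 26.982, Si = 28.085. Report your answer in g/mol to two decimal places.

497.74 g/mol

M = 3*55.845 + 2*26.982 + 3*28.085 + 12*15.999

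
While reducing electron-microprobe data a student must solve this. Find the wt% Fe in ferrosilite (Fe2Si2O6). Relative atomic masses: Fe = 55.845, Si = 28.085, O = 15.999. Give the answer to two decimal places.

Molar mass of Fe2Si2O6: 2×55.845 + 2×28.085 + 6×15.999 = 263.854 g/mol.
Mass of Fe per formula unit: 2 × 55.845 = 111.690 g.
Weight fraction Fe = 111.690 / 263.854 = 0.4233.

42.33 weight percent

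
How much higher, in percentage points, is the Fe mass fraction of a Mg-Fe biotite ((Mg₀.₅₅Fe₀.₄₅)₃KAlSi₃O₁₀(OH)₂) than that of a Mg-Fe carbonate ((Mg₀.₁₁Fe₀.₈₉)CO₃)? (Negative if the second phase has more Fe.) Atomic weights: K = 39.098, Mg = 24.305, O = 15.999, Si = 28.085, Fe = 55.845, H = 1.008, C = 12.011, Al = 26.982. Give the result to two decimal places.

Fe in (Mg₀.₅₅Fe₀.₄₅)₃KAlSi₃O₁₀(OH)₂: molar mass 459.833 g/mol; 1.35×55.845 = 75.391 g → 16.40 wt%.
Fe in (Mg₀.₁₁Fe₀.₈₉)CO₃: molar mass 112.384 g/mol; 0.89×55.845 = 49.702 g → 44.23 wt%.
Difference = 16.40 − 44.23 = -27.83 percentage points.

-27.83 percentage points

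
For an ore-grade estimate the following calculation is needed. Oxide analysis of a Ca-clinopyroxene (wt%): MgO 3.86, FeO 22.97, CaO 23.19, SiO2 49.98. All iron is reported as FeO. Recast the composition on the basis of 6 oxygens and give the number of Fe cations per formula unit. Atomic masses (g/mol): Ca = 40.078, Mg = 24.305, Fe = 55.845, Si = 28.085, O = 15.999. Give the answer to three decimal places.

3.86 wt% MgO ÷ 40.304 g/mol = 0.09577 mol, giving 0.09577 Mg and 0.09577 O.
22.97 wt% FeO ÷ 71.844 g/mol = 0.31972 mol, giving 0.31972 Fe and 0.31972 O.
23.19 wt% CaO ÷ 56.077 g/mol = 0.41354 mol, giving 0.41354 Ca and 0.41354 O.
49.98 wt% SiO2 ÷ 60.083 g/mol = 0.83185 mol, giving 0.83185 Si and 1.66370 O.
Oxygen sums to 2.49273; scaling by 6/2.49273 = 2.40700 puts the formula on 6 O.
Fe: 0.31972 × 2.40700 = 0.770 atoms per formula unit.

0.770 Fe apfu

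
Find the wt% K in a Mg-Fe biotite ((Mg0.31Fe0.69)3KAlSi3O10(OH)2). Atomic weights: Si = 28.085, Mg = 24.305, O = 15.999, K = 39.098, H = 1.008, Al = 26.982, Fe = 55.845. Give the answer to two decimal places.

8.10 weight percent

Formula mass = 0.93*24.305 + 2.07*55.845 + 1*39.098 + 1*26.982 + 3*28.085 + 12*15.999 + 2*1.008 = 482.542 g/mol, of which 39.098 g is K.
So K makes up 39.098/482.542 = 0.0810 of the mass, i.e. 8.10%.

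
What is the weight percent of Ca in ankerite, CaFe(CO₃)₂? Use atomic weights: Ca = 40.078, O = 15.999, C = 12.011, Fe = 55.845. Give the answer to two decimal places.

18.56 weight percent

Formula mass = 1*40.078 + 1*55.845 + 2*12.011 + 6*15.999 = 215.939 g/mol, of which 40.078 g is Ca.
So Ca makes up 40.078/215.939 = 0.1856 of the mass, i.e. 18.56%.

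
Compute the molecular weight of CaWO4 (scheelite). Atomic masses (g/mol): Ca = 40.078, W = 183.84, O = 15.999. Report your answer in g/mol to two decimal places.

287.91 g/mol

The formula mass is the sum 1×40.078 + 1×183.84 + 4×15.999.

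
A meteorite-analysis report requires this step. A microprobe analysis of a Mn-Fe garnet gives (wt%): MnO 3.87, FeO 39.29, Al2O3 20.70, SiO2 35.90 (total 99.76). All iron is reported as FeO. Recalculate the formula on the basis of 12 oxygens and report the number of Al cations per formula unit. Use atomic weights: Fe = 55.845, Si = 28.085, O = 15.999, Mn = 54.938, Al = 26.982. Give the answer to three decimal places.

2.026 Al apfu

MnO (M=70.937): mol = 0.05456; Mn = 0.05456, O = 0.05456.
FeO (M=71.844): mol = 0.54688; Fe = 0.54688, O = 0.54688.
Al2O3 (M=101.961): mol = 0.20302; Al = 0.40604, O = 0.60906.
SiO2 (M=60.083): mol = 0.59751; Si = 0.59751, O = 1.19502.
ΣO = 2.40552; factor = 12/ΣO = 4.98853.
Al apfu = 0.40604 × 4.98853 = 2.026.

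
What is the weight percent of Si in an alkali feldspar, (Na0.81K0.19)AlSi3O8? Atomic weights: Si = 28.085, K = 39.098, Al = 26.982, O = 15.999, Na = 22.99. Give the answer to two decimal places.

Molar mass of (Na0.81K0.19)AlSi3O8: 0.81×22.99 + 0.19×39.098 + 1×26.982 + 3×28.085 + 8×15.999 = 265.280 g/mol.
Mass of Si per formula unit: 3 × 28.085 = 84.255 g.
Weight fraction Si = 84.255 / 265.280 = 0.3176.

31.76 wt%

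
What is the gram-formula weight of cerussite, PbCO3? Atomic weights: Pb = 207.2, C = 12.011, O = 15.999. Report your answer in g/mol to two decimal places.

267.21 g/mol

The formula mass is the sum 1*207.2 + 1*12.011 + 3*15.999.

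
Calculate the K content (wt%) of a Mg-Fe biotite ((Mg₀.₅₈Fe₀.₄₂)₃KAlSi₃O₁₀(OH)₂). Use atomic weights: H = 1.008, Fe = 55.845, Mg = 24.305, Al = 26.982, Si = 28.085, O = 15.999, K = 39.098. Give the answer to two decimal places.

8.56 wt%

M((Mg₀.₅₈Fe₀.₄₂)₃KAlSi₃O₁₀(OH)₂) = 456.994 g/mol.
K contributes 1 × 39.098 = 39.098 g per mole.
39.098/456.994 = 0.0856 → 8.56%.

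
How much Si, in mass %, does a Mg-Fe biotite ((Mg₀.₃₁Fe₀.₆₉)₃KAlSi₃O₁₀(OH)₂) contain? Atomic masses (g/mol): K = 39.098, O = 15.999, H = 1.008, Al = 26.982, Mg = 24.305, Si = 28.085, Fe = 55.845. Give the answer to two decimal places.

Formula mass = 0.93×24.305 + 2.07×55.845 + 1×39.098 + 1×26.982 + 3×28.085 + 12×15.999 + 2×1.008 = 482.542 g/mol, of which 84.255 g is Si.
So Si makes up 84.255/482.542 = 0.1746 of the mass, i.e. 17.46%.

17.46 mass %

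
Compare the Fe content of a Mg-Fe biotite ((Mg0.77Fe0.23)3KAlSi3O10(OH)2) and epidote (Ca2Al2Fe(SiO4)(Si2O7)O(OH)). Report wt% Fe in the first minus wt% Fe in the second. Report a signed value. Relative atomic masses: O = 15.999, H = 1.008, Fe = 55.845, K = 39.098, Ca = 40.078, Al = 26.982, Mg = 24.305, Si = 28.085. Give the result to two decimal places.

Fe in (Mg0.77Fe0.23)3KAlSi3O10(OH)2: molar mass 439.017 g/mol; 0.69×55.845 = 38.533 g → 8.78 wt%.
Fe in Ca2Al2Fe(SiO4)(Si2O7)O(OH): molar mass 483.215 g/mol; 1×55.845 = 55.845 g → 11.56 wt%.
Difference = 8.78 − 11.56 = -2.78 percentage points.

-2.78 percentage points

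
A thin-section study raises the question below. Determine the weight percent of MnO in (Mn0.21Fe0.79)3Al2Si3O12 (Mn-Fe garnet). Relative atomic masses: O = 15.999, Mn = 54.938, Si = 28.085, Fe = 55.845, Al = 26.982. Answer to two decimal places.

8.99 wt%

Molar mass of (Mn0.21Fe0.79)3Al2Si3O12 = 0.63*54.938 + 2.37*55.845 + 2*26.982 + 3*28.085 + 12*15.999 = 497.171 g/mol.
Each formula unit contains 0.63 Mn, equivalent to 0.63/1 = 0.6300 mol MnO.
M(MnO) = 1×54.938 + 1×15.999 = 70.937 g/mol.
Mass of MnO per formula unit = 0.6300 × 70.937 = 44.690 g.
MnO wt% = 44.690 / 497.171 × 100 = 8.99%.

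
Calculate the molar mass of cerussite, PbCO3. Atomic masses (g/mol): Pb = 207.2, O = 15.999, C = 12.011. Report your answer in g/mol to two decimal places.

267.21 g/mol

M = 1·207.2 + 1·12.011 + 3·15.999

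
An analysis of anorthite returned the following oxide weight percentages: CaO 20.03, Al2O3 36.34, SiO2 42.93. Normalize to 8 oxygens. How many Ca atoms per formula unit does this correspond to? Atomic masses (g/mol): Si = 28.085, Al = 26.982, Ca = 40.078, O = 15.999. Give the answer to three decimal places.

20.03 wt% CaO ÷ 56.077 g/mol = 0.35719 mol, giving 0.35719 Ca and 0.35719 O.
36.34 wt% Al2O3 ÷ 101.961 g/mol = 0.35641 mol, giving 0.71282 Al and 1.06923 O.
42.93 wt% SiO2 ÷ 60.083 g/mol = 0.71451 mol, giving 0.71451 Si and 1.42902 O.
Oxygen sums to 2.85544; scaling by 8/2.85544 = 2.80167 puts the formula on 8 O.
Ca: 0.35719 × 2.80167 = 1.001 atoms per formula unit.

1.001 Ca apfu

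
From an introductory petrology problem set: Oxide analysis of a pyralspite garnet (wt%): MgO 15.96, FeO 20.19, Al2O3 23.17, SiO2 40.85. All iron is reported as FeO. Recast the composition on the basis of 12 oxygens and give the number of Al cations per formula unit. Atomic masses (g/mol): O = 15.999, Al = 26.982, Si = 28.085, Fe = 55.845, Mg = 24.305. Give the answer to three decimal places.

2.006 Al apfu

MgO (M=40.304): mol = 0.39599; Mg = 0.39599, O = 0.39599.
FeO (M=71.844): mol = 0.28103; Fe = 0.28103, O = 0.28103.
Al2O3 (M=101.961): mol = 0.22724; Al = 0.45448, O = 0.68172.
SiO2 (M=60.083): mol = 0.67989; Si = 0.67989, O = 1.35978.
ΣO = 2.71852; factor = 12/ΣO = 4.41417.
Al apfu = 0.45448 × 4.41417 = 2.006.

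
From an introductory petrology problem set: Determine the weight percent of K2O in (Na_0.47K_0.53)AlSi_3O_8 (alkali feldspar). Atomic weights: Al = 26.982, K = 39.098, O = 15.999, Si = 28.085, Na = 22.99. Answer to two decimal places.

M((Na_0.47K_0.53)AlSi_3O_8) = 270.756 g/mol; M(K2O) = 94.195 g/mol.
Moles K2O per formula unit = 0.53 K ÷ 2 = 0.2650.
K2O fraction = (0.2650 × 94.195) / 270.756 = 24.962/270.756 = 0.0922.

9.22 wt%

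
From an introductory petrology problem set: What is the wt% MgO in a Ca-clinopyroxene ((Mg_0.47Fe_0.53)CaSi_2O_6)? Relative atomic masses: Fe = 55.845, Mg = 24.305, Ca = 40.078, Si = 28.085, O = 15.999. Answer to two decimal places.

Molar mass of (Mg_0.47Fe_0.53)CaSi_2O_6 = 0.47*24.305 + 0.53*55.845 + 1*40.078 + 2*28.085 + 6*15.999 = 233.263 g/mol.
Each formula unit contains 0.47 Mg, equivalent to 0.47/1 = 0.4700 mol MgO.
M(MgO) = 1×24.305 + 1×15.999 = 40.304 g/mol.
Mass of MgO per formula unit = 0.4700 × 40.304 = 18.943 g.
MgO wt% = 18.943 / 233.263 × 100 = 8.12%.

8.12 wt%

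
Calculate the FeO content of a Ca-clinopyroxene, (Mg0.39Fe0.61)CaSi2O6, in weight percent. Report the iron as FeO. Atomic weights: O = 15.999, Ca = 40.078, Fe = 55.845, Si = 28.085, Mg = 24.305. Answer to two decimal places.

M((Mg0.39Fe0.61)CaSi2O6) = 235.786 g/mol; M(FeO) = 71.844 g/mol.
Moles FeO per formula unit = 0.61 Fe ÷ 1 = 0.6100.
FeO fraction = (0.6100 × 71.844) / 235.786 = 43.825/235.786 = 0.1859.

18.59 wt%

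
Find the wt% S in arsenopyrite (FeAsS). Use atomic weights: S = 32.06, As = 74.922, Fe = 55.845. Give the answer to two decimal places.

19.69 wt%

M(FeAsS) = 162.827 g/mol.
S contributes 1 × 32.06 = 32.060 g per mole.
32.060/162.827 = 0.1969 → 19.69%.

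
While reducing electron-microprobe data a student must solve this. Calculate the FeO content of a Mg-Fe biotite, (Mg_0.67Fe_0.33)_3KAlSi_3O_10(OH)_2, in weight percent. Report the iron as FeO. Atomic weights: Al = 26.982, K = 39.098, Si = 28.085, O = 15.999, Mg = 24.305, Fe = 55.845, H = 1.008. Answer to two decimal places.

Molar mass of (Mg_0.67Fe_0.33)_3KAlSi_3O_10(OH)_2 = 2.01×24.305 + 0.99×55.845 + 1×39.098 + 1×26.982 + 3×28.085 + 12×15.999 + 2×1.008 = 448.479 g/mol.
Each formula unit contains 0.99 Fe, equivalent to 0.99/1 = 0.9900 mol FeO.
M(FeO) = 1×55.845 + 1×15.999 = 71.844 g/mol.
Mass of FeO per formula unit = 0.9900 × 71.844 = 71.126 g.
FeO wt% = 71.126 / 448.479 × 100 = 15.86%.

15.86 wt%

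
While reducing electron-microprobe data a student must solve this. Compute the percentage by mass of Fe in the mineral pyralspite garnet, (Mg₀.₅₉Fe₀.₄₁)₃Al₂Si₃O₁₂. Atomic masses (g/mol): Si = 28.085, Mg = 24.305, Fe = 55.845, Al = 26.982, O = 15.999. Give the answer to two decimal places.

Molar mass of (Mg₀.₅₉Fe₀.₄₁)₃Al₂Si₃O₁₂: 1.77·24.305 + 1.23·55.845 + 2·26.982 + 3·28.085 + 12·15.999 = 441.916 g/mol.
Mass of Fe per formula unit: 1.23 × 55.845 = 68.689 g.
Weight fraction Fe = 68.689 / 441.916 = 0.1554.

15.54 mass %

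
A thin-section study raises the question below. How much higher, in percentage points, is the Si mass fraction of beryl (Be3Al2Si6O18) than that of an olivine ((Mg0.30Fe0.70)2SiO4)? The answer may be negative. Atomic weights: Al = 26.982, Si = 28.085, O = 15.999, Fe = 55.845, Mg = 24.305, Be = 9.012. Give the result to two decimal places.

16.16 percentage points

First mineral: 168.510 g Si in 537.492 g formula = 31.35 wt% Si.
Second mineral: 28.085 g Si in 184.847 g formula = 15.19 wt% Si.
31.35% − 15.19% gives a difference of 16.16 percentage points.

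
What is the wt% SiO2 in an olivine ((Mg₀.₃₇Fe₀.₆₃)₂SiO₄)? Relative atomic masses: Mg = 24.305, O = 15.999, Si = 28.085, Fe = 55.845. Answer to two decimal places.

33.30 wt%

Molar mass of (Mg₀.₃₇Fe₀.₆₃)₂SiO₄ = 0.74×24.305 + 1.26×55.845 + 1×28.085 + 4×15.999 = 180.431 g/mol.
Each formula unit contains 1 Si, equivalent to 1/1 = 1.0000 mol SiO2.
M(SiO2) = 1×28.085 + 2×15.999 = 60.083 g/mol.
Mass of SiO2 per formula unit = 1.0000 × 60.083 = 60.083 g.
SiO2 wt% = 60.083 / 180.431 × 100 = 33.30%.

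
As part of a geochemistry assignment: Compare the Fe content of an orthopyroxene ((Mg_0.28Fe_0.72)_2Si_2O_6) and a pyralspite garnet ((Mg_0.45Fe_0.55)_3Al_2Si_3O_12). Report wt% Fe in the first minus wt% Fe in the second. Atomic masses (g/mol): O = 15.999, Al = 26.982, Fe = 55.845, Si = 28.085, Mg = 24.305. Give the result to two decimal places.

12.42 percentage points

Fe in (Mg_0.28Fe_0.72)_2Si_2O_6: molar mass 246.192 g/mol; 1.44×55.845 = 80.417 g → 32.66 wt%.
Fe in (Mg_0.45Fe_0.55)_3Al_2Si_3O_12: molar mass 455.163 g/mol; 1.65×55.845 = 92.144 g → 20.24 wt%.
Difference = 32.66 − 20.24 = 12.42 percentage points.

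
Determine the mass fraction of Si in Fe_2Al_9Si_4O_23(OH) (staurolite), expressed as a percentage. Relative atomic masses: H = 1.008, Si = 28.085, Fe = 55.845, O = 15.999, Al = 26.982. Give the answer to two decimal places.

13.19 weight percent

M(Fe_2Al_9Si_4O_23(OH)) = 851.852 g/mol.
Si contributes 4 × 28.085 = 112.340 g per mole.
112.340/851.852 = 0.1319 → 13.19%.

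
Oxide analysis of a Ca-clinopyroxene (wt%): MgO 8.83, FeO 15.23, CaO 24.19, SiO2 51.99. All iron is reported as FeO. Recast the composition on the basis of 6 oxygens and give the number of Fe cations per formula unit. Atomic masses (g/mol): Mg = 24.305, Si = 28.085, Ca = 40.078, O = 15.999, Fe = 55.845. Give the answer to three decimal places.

MgO: 8.83/40.304 = 0.21908 mol → 0.21908 mol Mg, 0.21908 mol O.
FeO: 15.23/71.844 = 0.21199 mol → 0.21199 mol Fe, 0.21199 mol O.
CaO: 24.19/56.077 = 0.43137 mol → 0.43137 mol Ca, 0.43137 mol O.
SiO2: 51.99/60.083 = 0.86530 mol → 0.86530 mol Si, 1.73060 mol O.
Total oxygen = 2.59304 mol. Normalization factor = 6/2.59304 = 2.31389.
Fe per 6 O = 0.21199 × 2.31389 = 0.491.

0.491 Fe apfu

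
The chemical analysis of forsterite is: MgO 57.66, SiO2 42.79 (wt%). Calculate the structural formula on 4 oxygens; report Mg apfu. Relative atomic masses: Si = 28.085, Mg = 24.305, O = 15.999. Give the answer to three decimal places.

2.004 Mg apfu

57.66 wt% MgO ÷ 40.304 g/mol = 1.43063 mol, giving 1.43063 Mg and 1.43063 O.
42.79 wt% SiO2 ÷ 60.083 g/mol = 0.71218 mol, giving 0.71218 Si and 1.42436 O.
Oxygen sums to 2.85499; scaling by 4/2.85499 = 1.40106 puts the formula on 4 O.
Mg: 1.43063 × 1.40106 = 2.004 atoms per formula unit.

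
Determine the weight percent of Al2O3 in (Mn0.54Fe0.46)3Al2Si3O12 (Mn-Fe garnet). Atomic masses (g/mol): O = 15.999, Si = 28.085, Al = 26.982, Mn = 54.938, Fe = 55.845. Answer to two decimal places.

Formula mass = 496.273 g/mol.
2 Al → 1.0000 mol Al2O3 per formula unit; M(Al2O3) = 101.961, so Al2O3 mass = 101.961 g.
101.961/496.273 × 100 = 20.55 wt%.

20.55 wt%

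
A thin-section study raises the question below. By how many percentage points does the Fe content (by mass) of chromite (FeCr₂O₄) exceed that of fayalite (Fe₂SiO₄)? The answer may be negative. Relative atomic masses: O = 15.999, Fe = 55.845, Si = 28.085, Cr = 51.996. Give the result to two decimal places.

M(FeCr₂O₄) = 223.833 g/mol, so wt% Fe = 55.845/223.833 × 100 = 24.95%.
M(Fe₂SiO₄) = 203.771 g/mol, so wt% Fe = 111.690/203.771 × 100 = 54.81%.
24.95 − 54.81 = -29.86 pp.

-29.86 percentage points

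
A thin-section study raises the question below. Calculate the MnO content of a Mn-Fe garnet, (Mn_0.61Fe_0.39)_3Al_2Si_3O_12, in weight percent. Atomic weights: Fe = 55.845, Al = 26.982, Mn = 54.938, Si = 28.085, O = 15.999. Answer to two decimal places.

Formula mass = 496.082 g/mol.
1.83 Mn → 1.8300 mol MnO per formula unit; M(MnO) = 70.937, so MnO mass = 129.815 g.
129.815/496.082 × 100 = 26.17 wt%.

26.17 wt%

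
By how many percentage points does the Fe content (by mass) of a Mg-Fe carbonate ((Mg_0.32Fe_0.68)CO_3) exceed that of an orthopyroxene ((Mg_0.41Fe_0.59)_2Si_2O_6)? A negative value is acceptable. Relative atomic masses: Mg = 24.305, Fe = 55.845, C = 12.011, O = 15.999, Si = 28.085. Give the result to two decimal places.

First mineral: 37.975 g Fe in 105.760 g formula = 35.91 wt% Fe.
Second mineral: 65.897 g Fe in 237.991 g formula = 27.69 wt% Fe.
35.91% − 27.69% gives a difference of 8.22 percentage points.

8.22 percentage points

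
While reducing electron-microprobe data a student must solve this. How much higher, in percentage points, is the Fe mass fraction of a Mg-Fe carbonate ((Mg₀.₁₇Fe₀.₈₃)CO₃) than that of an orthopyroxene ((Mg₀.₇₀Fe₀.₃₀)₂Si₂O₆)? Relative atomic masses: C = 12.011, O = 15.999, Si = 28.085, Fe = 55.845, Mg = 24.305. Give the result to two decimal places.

M((Mg₀.₁₇Fe₀.₈₃)CO₃) = 110.491 g/mol, so wt% Fe = 46.351/110.491 × 100 = 41.95%.
M((Mg₀.₇₀Fe₀.₃₀)₂Si₂O₆) = 219.698 g/mol, so wt% Fe = 33.507/219.698 × 100 = 15.25%.
41.95 − 15.25 = 26.70 pp.

26.70 percentage points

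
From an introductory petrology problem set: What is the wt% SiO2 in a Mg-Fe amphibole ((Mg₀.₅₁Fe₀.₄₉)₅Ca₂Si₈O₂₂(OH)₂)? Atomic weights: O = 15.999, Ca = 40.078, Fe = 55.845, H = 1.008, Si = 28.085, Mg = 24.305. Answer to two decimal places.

Formula mass = 889.626 g/mol.
8 Si → 8.0000 mol SiO2 per formula unit; M(SiO2) = 60.083, so SiO2 mass = 480.664 g.
480.664/889.626 × 100 = 54.03 wt%.

54.03 wt%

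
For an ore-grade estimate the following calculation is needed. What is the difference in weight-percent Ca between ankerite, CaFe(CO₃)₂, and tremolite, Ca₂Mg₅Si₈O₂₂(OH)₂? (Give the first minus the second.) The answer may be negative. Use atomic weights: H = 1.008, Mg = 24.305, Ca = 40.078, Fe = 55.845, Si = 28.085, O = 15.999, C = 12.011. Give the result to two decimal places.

8.69 percentage points

Ca in CaFe(CO₃)₂: molar mass 215.939 g/mol; 1×40.078 = 40.078 g → 18.56 wt%.
Ca in Ca₂Mg₅Si₈O₂₂(OH)₂: molar mass 812.353 g/mol; 2×40.078 = 80.156 g → 9.87 wt%.
Difference = 18.56 − 9.87 = 8.69 percentage points.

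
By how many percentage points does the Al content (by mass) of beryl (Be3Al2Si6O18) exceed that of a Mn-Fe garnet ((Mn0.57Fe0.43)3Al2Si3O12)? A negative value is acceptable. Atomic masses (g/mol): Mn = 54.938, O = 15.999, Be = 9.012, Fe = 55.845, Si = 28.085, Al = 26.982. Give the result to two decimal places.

-0.84 percentage points

M(Be3Al2Si6O18) = 537.492 g/mol, so wt% Al = 53.964/537.492 × 100 = 10.04%.
M((Mn0.57Fe0.43)3Al2Si3O12) = 496.191 g/mol, so wt% Al = 53.964/496.191 × 100 = 10.88%.
10.04 − 10.88 = -0.84 pp.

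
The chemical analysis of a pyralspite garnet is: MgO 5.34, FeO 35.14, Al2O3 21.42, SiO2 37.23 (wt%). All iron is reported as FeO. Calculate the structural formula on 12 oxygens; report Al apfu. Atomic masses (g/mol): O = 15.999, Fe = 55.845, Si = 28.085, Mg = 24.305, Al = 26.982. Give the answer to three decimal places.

5.34 wt% MgO ÷ 40.304 g/mol = 0.13249 mol, giving 0.13249 Mg and 0.13249 O.
35.14 wt% FeO ÷ 71.844 g/mol = 0.48912 mol, giving 0.48912 Fe and 0.48912 O.
21.42 wt% Al2O3 ÷ 101.961 g/mol = 0.21008 mol, giving 0.42016 Al and 0.63024 O.
37.23 wt% SiO2 ÷ 60.083 g/mol = 0.61964 mol, giving 0.61964 Si and 1.23928 O.
Oxygen sums to 2.49113; scaling by 12/2.49113 = 4.81709 puts the formula on 12 O.
Al: 0.42016 × 4.81709 = 2.024 atoms per formula unit.

2.024 Al apfu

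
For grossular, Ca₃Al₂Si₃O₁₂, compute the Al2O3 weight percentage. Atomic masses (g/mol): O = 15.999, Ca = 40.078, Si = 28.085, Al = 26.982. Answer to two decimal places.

Molar mass of Ca₃Al₂Si₃O₁₂ = 3*40.078 + 2*26.982 + 3*28.085 + 12*15.999 = 450.441 g/mol.
Each formula unit contains 2 Al, equivalent to 2/2 = 1.0000 mol Al2O3.
M(Al2O3) = 2×26.982 + 3×15.999 = 101.961 g/mol.
Mass of Al2O3 per formula unit = 1.0000 × 101.961 = 101.961 g.
Al2O3 wt% = 101.961 / 450.441 × 100 = 22.64%.

22.64 wt%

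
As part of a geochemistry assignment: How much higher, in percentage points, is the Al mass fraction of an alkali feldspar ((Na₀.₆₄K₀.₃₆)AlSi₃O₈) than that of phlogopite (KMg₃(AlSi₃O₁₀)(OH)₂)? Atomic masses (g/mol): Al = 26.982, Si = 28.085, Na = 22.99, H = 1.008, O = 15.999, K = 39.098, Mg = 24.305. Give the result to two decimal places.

Al in (Na₀.₆₄K₀.₃₆)AlSi₃O₈: molar mass 268.018 g/mol; 1×26.982 = 26.982 g → 10.07 wt%.
Al in KMg₃(AlSi₃O₁₀)(OH)₂: molar mass 417.254 g/mol; 1×26.982 = 26.982 g → 6.47 wt%.
Difference = 10.07 − 6.47 = 3.60 percentage points.

3.60 percentage points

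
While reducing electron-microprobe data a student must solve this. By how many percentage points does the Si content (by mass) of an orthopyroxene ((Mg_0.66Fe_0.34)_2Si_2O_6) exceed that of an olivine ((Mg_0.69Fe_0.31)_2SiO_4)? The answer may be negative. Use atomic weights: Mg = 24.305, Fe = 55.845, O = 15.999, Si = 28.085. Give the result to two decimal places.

7.75 percentage points

Si in (Mg_0.66Fe_0.34)_2Si_2O_6: molar mass 222.221 g/mol; 2×28.085 = 56.170 g → 25.28 wt%.
Si in (Mg_0.69Fe_0.31)_2SiO_4: molar mass 160.246 g/mol; 1×28.085 = 28.085 g → 17.53 wt%.
Difference = 25.28 − 17.53 = 7.75 percentage points.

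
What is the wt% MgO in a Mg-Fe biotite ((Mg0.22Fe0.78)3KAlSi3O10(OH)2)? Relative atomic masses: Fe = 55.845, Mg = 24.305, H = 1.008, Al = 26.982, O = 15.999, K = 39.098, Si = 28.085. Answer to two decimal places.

M((Mg0.22Fe0.78)3KAlSi3O10(OH)2) = 491.058 g/mol; M(MgO) = 40.304 g/mol.
Moles MgO per formula unit = 0.66 Mg ÷ 1 = 0.6600.
MgO fraction = (0.6600 × 40.304) / 491.058 = 26.601/491.058 = 0.0542.

5.42 wt%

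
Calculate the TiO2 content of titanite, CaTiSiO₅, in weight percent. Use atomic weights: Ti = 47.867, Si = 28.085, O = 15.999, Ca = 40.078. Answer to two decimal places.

M(CaTiSiO₅) = 196.025 g/mol; M(TiO2) = 79.865 g/mol.
Moles TiO2 per formula unit = 1 Ti ÷ 1 = 1.0000.
TiO2 fraction = (1.0000 × 79.865) / 196.025 = 79.865/196.025 = 0.4074.

40.74 wt%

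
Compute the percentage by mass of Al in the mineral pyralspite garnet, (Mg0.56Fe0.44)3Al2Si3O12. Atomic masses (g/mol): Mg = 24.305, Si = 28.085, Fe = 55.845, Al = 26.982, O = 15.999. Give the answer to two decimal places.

Molar mass of (Mg0.56Fe0.44)3Al2Si3O12: 1.68×24.305 + 1.32×55.845 + 2×26.982 + 3×28.085 + 12×15.999 = 444.755 g/mol.
Mass of Al per formula unit: 2 × 26.982 = 53.964 g.
Weight fraction Al = 53.964 / 444.755 = 0.1213.

12.13 mass %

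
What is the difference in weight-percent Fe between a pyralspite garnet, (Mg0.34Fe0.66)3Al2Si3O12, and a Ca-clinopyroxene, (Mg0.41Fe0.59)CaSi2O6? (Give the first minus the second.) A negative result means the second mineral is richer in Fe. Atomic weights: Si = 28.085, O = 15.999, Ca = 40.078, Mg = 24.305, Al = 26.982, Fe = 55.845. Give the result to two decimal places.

9.74 percentage points

First mineral: 110.573 g Fe in 465.571 g formula = 23.75 wt% Fe.
Second mineral: 32.949 g Fe in 235.156 g formula = 14.01 wt% Fe.
23.75% − 14.01% gives a difference of 9.74 percentage points.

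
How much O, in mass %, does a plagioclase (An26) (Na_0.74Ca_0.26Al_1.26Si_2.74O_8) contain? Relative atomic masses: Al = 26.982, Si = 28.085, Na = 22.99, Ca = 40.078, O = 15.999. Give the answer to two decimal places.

M(Na_0.74Ca_0.26Al_1.26Si_2.74O_8) = 266.375 g/mol.
O contributes 8 × 15.999 = 127.992 g per mole.
127.992/266.375 = 0.4805 → 48.05%.

48.05 mass %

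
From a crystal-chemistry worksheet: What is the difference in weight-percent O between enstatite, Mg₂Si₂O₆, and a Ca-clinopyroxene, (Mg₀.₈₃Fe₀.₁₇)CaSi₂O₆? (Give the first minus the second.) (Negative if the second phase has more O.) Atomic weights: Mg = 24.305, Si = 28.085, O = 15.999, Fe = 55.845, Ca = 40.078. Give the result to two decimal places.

First mineral: 95.994 g O in 200.774 g formula = 47.81 wt% O.
Second mineral: 95.994 g O in 221.909 g formula = 43.26 wt% O.
47.81% − 43.26% gives a difference of 4.55 percentage points.

4.55 percentage points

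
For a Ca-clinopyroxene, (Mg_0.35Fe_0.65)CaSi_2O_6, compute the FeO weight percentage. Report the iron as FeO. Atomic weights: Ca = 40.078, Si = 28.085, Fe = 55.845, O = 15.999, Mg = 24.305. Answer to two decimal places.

19.70 wt%

Formula mass = 237.048 g/mol.
0.65 Fe → 0.6500 mol FeO per formula unit; M(FeO) = 71.844, so FeO mass = 46.699 g.
46.699/237.048 × 100 = 19.70 wt%.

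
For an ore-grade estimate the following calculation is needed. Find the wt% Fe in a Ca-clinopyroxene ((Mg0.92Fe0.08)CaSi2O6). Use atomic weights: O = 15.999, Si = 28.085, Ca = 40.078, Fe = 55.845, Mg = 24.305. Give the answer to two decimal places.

Formula mass = 0.92·24.305 + 0.08·55.845 + 1·40.078 + 2·28.085 + 6·15.999 = 219.070 g/mol, of which 4.468 g is Fe.
So Fe makes up 4.468/219.070 = 0.0204 of the mass, i.e. 2.04%.

2.04 mass %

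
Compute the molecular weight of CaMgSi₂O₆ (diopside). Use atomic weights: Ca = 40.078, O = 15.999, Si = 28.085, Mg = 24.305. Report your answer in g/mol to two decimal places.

The formula mass is the sum 1(40.078) + 1(24.305) + 2(28.085) + 6(15.999).

216.55 g/mol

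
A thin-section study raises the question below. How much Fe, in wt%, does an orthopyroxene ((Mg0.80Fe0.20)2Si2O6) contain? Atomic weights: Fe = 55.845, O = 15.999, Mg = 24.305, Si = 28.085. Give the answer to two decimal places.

10.47 wt%

Molar mass of (Mg0.80Fe0.20)2Si2O6: 1.60×24.305 + 0.40×55.845 + 2×28.085 + 6×15.999 = 213.390 g/mol.
Mass of Fe per formula unit: 0.40 × 55.845 = 22.338 g.
Weight fraction Fe = 22.338 / 213.390 = 0.1047.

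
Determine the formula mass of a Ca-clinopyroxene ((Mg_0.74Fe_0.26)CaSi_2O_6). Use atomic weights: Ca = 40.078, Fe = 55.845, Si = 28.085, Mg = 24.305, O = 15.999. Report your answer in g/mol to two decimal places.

224.75 g/mol

M = 0.74·24.305 + 0.26·55.845 + 1·40.078 + 2·28.085 + 6·15.999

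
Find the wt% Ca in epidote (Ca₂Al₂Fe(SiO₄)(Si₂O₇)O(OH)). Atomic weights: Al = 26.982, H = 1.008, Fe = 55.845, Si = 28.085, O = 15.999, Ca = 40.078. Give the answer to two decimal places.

M(Ca₂Al₂Fe(SiO₄)(Si₂O₇)O(OH)) = 483.215 g/mol.
Ca contributes 2 × 40.078 = 80.156 g per mole.
80.156/483.215 = 0.1659 → 16.59%.

16.59 mass %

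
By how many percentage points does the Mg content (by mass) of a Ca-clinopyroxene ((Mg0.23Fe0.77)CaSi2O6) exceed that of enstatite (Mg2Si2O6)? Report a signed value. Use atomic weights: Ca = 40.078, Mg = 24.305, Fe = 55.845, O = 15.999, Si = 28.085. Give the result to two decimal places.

First mineral: 5.590 g Mg in 240.833 g formula = 2.32 wt% Mg.
Second mineral: 48.610 g Mg in 200.774 g formula = 24.21 wt% Mg.
2.32% − 24.21% gives a difference of -21.89 percentage points.

-21.89 percentage points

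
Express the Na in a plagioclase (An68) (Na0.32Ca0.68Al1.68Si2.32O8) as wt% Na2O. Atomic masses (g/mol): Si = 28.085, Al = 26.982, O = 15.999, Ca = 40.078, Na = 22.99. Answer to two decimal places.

M(Na0.32Ca0.68Al1.68Si2.32O8) = 273.089 g/mol; M(Na2O) = 61.979 g/mol.
Moles Na2O per formula unit = 0.32 Na ÷ 2 = 0.1600.
Na2O fraction = (0.1600 × 61.979) / 273.089 = 9.917/273.089 = 0.0363.

3.63 wt%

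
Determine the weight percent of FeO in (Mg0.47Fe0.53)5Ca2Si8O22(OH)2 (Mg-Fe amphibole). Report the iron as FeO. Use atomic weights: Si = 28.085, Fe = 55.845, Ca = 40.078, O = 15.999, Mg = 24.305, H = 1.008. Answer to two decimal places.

Formula mass = 895.934 g/mol.
2.65 Fe → 2.6500 mol FeO per formula unit; M(FeO) = 71.844, so FeO mass = 190.387 g.
190.387/895.934 × 100 = 21.25 wt%.

21.25 wt%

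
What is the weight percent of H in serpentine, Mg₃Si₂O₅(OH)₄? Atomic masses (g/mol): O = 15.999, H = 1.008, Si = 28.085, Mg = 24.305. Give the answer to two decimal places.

Molar mass of Mg₃Si₂O₅(OH)₄: 3×24.305 + 2×28.085 + 9×15.999 + 4×1.008 = 277.108 g/mol.
Mass of H per formula unit: 4 × 1.008 = 4.032 g.
Weight fraction H = 4.032 / 277.108 = 0.0146.

1.46 mass %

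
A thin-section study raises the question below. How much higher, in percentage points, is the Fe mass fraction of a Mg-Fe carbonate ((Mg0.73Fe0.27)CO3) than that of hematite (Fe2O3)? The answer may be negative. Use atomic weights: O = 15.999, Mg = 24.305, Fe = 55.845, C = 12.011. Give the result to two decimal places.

M((Mg0.73Fe0.27)CO3) = 92.829 g/mol, so wt% Fe = 15.078/92.829 × 100 = 16.24%.
M(Fe2O3) = 159.687 g/mol, so wt% Fe = 111.690/159.687 × 100 = 69.94%.
16.24 − 69.94 = -53.70 pp.

-53.70 percentage points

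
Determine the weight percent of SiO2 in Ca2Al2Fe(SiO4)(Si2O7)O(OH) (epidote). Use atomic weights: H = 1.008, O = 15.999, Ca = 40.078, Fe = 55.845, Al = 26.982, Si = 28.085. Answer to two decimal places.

Formula mass = 483.215 g/mol.
3 Si → 3.0000 mol SiO2 per formula unit; M(SiO2) = 60.083, so SiO2 mass = 180.249 g.
180.249/483.215 × 100 = 37.30 wt%.

37.30 wt%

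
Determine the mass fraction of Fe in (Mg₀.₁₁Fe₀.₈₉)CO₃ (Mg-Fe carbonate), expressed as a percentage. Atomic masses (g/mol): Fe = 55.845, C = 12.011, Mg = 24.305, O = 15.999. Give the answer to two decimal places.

Molar mass of (Mg₀.₁₁Fe₀.₈₉)CO₃: 0.11·24.305 + 0.89·55.845 + 1·12.011 + 3·15.999 = 112.384 g/mol.
Mass of Fe per formula unit: 0.89 × 55.845 = 49.702 g.
Weight fraction Fe = 49.702 / 112.384 = 0.4423.

44.23 wt%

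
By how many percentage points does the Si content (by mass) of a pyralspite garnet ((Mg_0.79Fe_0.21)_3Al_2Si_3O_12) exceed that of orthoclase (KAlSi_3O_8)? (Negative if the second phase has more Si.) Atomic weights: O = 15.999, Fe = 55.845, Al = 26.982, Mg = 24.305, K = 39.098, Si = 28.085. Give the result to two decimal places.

M((Mg_0.79Fe_0.21)_3Al_2Si_3O_12) = 422.992 g/mol, so wt% Si = 84.255/422.992 × 100 = 19.92%.
M(KAlSi_3O_8) = 278.327 g/mol, so wt% Si = 84.255/278.327 × 100 = 30.27%.
19.92 − 30.27 = -10.35 pp.

-10.35 percentage points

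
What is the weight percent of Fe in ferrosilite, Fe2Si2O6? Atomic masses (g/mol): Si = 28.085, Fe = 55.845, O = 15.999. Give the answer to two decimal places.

42.33 weight percent

Formula mass = 2×55.845 + 2×28.085 + 6×15.999 = 263.854 g/mol, of which 111.690 g is Fe.
So Fe makes up 111.690/263.854 = 0.4233 of the mass, i.e. 42.33%.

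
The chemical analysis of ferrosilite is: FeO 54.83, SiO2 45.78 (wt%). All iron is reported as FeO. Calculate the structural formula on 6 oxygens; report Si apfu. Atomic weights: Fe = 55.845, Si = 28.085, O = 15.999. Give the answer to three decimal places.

1.999 Si apfu

FeO (M=71.844): mol = 0.76318; Fe = 0.76318, O = 0.76318.
SiO2 (M=60.083): mol = 0.76195; Si = 0.76195, O = 1.52390.
ΣO = 2.28708; factor = 6/ΣO = 2.62343.
Si apfu = 0.76195 × 2.62343 = 1.999.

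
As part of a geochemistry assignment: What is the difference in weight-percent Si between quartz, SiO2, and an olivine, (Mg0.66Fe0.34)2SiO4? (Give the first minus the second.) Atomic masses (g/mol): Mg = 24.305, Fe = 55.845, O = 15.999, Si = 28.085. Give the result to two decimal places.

29.42 percentage points

First mineral: 28.085 g Si in 60.083 g formula = 46.74 wt% Si.
Second mineral: 28.085 g Si in 162.138 g formula = 17.32 wt% Si.
46.74% − 17.32% gives a difference of 29.42 percentage points.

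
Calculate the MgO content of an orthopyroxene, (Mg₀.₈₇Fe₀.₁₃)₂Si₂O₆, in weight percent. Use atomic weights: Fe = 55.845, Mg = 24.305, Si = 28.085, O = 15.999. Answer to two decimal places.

Formula mass = 208.974 g/mol.
1.74 Mg → 1.7400 mol MgO per formula unit; M(MgO) = 40.304, so MgO mass = 70.129 g.
70.129/208.974 × 100 = 33.56 wt%.

33.56 wt%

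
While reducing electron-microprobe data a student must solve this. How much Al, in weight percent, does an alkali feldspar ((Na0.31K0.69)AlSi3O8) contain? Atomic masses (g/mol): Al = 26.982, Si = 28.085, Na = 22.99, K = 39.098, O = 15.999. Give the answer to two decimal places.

9.87 weight percent

M((Na0.31K0.69)AlSi3O8) = 273.334 g/mol.
Al contributes 1 × 26.982 = 26.982 g per mole.
26.982/273.334 = 0.0987 → 9.87%.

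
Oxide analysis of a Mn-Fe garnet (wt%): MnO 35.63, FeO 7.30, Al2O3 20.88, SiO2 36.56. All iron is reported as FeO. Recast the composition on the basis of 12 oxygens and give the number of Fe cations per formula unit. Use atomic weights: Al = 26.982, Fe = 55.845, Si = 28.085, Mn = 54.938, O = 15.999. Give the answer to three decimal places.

MnO: 35.63/70.937 = 0.50228 mol → 0.50228 mol Mn, 0.50228 mol O.
FeO: 7.30/71.844 = 0.10161 mol → 0.10161 mol Fe, 0.10161 mol O.
Al2O3: 20.88/101.961 = 0.20478 mol → 0.40956 mol Al, 0.61434 mol O.
SiO2: 36.56/60.083 = 0.60849 mol → 0.60849 mol Si, 1.21698 mol O.
Total oxygen = 2.43521 mol. Normalization factor = 12/2.43521 = 4.92771.
Fe per 12 O = 0.10161 × 4.92771 = 0.501.

0.501 Fe apfu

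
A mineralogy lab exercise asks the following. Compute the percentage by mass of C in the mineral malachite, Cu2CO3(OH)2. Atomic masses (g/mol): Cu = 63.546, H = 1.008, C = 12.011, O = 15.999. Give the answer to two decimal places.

Molar mass of Cu2CO3(OH)2: 2*63.546 + 1*12.011 + 5*15.999 + 2*1.008 = 221.114 g/mol.
Mass of C per formula unit: 1 × 12.011 = 12.011 g.
Weight fraction C = 12.011 / 221.114 = 0.0543.

5.43 weight percent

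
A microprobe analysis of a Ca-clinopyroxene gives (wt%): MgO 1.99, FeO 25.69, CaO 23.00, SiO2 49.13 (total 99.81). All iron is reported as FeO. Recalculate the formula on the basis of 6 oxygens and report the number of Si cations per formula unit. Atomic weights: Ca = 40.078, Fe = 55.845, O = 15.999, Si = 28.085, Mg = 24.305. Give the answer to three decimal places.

2.000 Si apfu

MgO (M=40.304): mol = 0.04937; Mg = 0.04937, O = 0.04937.
FeO (M=71.844): mol = 0.35758; Fe = 0.35758, O = 0.35758.
CaO (M=56.077): mol = 0.41015; Ca = 0.41015, O = 0.41015.
SiO2 (M=60.083): mol = 0.81770; Si = 0.81770, O = 1.63540.
ΣO = 2.45250; factor = 6/ΣO = 2.44648.
Si apfu = 0.81770 × 2.44648 = 2.000.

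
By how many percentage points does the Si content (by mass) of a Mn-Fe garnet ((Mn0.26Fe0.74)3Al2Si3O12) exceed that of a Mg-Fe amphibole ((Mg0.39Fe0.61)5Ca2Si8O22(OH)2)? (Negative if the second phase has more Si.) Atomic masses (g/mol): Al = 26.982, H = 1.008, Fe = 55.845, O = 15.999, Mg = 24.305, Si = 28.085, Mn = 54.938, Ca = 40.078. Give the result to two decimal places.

-7.78 percentage points

M((Mn0.26Fe0.74)3Al2Si3O12) = 497.035 g/mol, so wt% Si = 84.255/497.035 × 100 = 16.95%.
M((Mg0.39Fe0.61)5Ca2Si8O22(OH)2) = 908.550 g/mol, so wt% Si = 224.680/908.550 × 100 = 24.73%.
16.95 − 24.73 = -7.78 pp.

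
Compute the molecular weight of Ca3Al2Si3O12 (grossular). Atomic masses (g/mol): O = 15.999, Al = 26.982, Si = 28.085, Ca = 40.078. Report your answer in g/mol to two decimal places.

450.44 g/mol

The formula mass is the sum 3(40.078) + 2(26.982) + 3(28.085) + 12(15.999).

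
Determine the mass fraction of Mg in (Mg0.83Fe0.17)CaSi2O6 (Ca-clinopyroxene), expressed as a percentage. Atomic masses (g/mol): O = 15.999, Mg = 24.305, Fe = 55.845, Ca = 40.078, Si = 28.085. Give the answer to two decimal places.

Formula mass = 0.83·24.305 + 0.17·55.845 + 1·40.078 + 2·28.085 + 6·15.999 = 221.909 g/mol, of which 20.173 g is Mg.
So Mg makes up 20.173/221.909 = 0.0909 of the mass, i.e. 9.09%.

9.09 wt%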